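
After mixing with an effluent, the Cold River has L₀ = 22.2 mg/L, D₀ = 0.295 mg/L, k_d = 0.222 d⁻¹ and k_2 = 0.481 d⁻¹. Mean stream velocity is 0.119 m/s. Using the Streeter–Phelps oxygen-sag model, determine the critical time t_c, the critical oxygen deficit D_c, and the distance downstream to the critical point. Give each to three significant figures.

With k_2/k_d = 2.167 and 1 − D₀(k_2−k_d)/(k_d L₀) = 0.9845,
t_c = ln(2.167 × 0.9845) / (0.481 − 0.222) = ln(2.133) / 0.2590 = 0.7576/0.2590 = 2.925 d.
L(t_c) = L₀ e^(−k_d t_c) = 22.2 × 0.5224 = 11.60 mg/L, and at the critical point k_2 D_c = k_d L, so D_c = (0.222/0.481) × 11.60 = 5.352 mg/L.
x_c = v t_c = 0.119 m/s × 2.925 d × 86400 s/d = 30070 m ≈ 30.1 km.

t_c ≈ 2.92 d; D_c ≈ 5.35 mg/L; x_c ≈ 30.1 km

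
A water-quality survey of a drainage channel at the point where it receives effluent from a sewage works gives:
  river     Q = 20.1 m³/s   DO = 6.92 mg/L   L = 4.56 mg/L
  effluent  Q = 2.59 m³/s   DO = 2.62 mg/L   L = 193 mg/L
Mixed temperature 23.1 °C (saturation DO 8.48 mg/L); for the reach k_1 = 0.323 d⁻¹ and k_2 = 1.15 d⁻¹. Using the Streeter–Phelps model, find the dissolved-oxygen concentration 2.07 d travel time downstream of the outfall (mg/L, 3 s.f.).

DO ≈ 4.01 mg/L

Mixed DO = (20.1×6.92 + 2.59×2.62)/(20.1+2.59) = 145.9/22.69 = 6.429 mg/L.
Mixed L₀ = (20.1×4.56 + 2.59×193)/(22.69) = 591.5/22.69 = 26.07 mg/L.
Initial deficit D₀ = C_s − DO₀ = 8.48 − 6.429 = 2.051 mg/L.
D(2.07) = [0.323×26.07/(1.15−0.323)](e^(−0.323×2.07) − e^(−1.15×2.07)) + 2.051 e^(−1.15×2.07)
= 10.18 × (0.5124 − 0.09250) + 2.051 × 0.09250 = 4.465 mg/L.
DO = 8.48 − 4.465 = 4.015 mg/L.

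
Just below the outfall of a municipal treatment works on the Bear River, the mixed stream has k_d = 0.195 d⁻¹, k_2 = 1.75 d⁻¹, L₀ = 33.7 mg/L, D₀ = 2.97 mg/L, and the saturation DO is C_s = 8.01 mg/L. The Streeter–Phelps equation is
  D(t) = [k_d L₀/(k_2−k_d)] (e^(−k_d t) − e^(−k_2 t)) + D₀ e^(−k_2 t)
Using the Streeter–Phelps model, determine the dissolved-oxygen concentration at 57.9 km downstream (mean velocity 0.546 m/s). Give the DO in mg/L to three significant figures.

DO ≈ 4.83 mg/L

Travel time t = x/v = 57.9 km / (0.546 m/s) = 57900 m / 0.546 m/s = 106000 s = 1.227 d.
k_d L₀/(k_2−k_d) = 0.195×33.7/(1.75−0.195) = 6.572/1.555 = 4.226 mg/L.
e^(−k_d t) = e^(−0.195×1.227) = 0.7872; e^(−k_2 t) = e^(−1.75×1.227) = 0.1167.
D = 4.226 × (0.7872 − 0.1167) + 2.97 × 0.1167 = 2.833 + 0.3467 = 3.180 mg/L.
DO = C_s − D = 8.01 − 3.180 = 4.830 mg/L.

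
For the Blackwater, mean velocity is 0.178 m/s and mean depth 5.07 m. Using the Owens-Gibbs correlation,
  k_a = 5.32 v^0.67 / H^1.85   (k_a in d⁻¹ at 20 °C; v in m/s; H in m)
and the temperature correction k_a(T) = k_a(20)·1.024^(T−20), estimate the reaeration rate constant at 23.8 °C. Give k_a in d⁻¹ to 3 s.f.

k_a(20) = 5.32 × 0.178^0.67 / 5.07^1.85 = 5.32 × 0.3146 / 20.15 = 0.08307 d⁻¹.
k_a(23.8) = 0.08307 × 1.024^(23.8−20) = 0.08307 × 1.094 = 0.09090 d⁻¹.

k_a ≈ 0.0909 d⁻¹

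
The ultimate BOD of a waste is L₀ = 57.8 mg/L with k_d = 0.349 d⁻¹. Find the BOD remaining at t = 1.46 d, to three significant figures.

L ≈ 34.7 mg/L

L_t = L₀ e^(−k_d t) = 57.8 × e^(−0.349×1.46) = 57.8 × 0.6008 = 34.72 mg/L.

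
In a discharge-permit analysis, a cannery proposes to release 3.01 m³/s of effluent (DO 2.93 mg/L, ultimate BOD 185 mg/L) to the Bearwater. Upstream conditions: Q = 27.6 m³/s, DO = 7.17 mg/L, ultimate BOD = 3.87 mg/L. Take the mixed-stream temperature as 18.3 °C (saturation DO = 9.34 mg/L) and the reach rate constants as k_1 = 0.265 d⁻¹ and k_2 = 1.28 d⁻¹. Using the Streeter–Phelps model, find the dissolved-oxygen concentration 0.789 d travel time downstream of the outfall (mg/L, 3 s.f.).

DO ≈ 5.87 mg/L

Mixed DO = (27.6×7.17 + 3.01×2.93)/(27.6+3.01) = 206.7/30.61 = 6.753 mg/L.
Mixed L₀ = (27.6×3.87 + 3.01×185)/(30.61) = 663.7/30.61 = 21.68 mg/L.
Initial deficit D₀ = C_s − DO₀ = 9.34 − 6.753 = 2.587 mg/L.
D(0.789) = [0.265×21.68/(1.28−0.265)](e^(−0.265×0.789) − e^(−1.28×0.789)) + 2.587 e^(−1.28×0.789)
= 5.661 × (0.8113 − 0.3642) + 2.587 × 0.3642 = 3.473 mg/L.
DO = 9.34 − 3.473 = 5.867 mg/L.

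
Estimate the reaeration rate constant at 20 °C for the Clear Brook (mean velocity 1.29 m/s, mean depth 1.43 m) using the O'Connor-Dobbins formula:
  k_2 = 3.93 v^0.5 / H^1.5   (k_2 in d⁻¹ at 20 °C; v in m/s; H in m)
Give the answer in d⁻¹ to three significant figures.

k_2 = 3.93 × 1.29^0.5 / 1.43^1.5 = 3.93 × 1.136 / 1.710 = 2.610 d⁻¹.

k_2 ≈ 2.61 d⁻¹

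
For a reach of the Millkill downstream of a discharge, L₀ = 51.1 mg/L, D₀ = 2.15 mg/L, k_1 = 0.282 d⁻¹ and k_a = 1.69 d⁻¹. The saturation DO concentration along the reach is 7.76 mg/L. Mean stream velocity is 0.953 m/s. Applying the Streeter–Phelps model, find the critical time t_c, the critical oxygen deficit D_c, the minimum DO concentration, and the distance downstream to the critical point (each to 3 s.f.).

t_c ≈ 1.10 d; D_c ≈ 6.25 mg/L; min DO ≈ 1.51 mg/L; x_c ≈ 90.9 km

At the critical point dD/dt = 0, so k_1 L₀ e^(−k_1 t) = k_a D. Substituting D(t) from the Streeter–Phelps equation and solving for t gives
t_c = ln[(k_a/k_1)(1 − D₀(k_a−k_1)/(k_1 L₀))] / (k_a−k_1).
Here k_a−k_1 = 1.408 d⁻¹ and 1 − D₀(k_a−k_1)/(k_1 L₀) = 1 − 2.15×1.408/(0.282×51.1) = 0.7899, so
t_c = ln(5.993 × 0.7899) / 1.408 = 1.555 / 1.408 = 1.104 d.
L(t_c) = L₀ e^(−k_1 t_c) = 51.1 × 0.7324 = 37.43 mg/L, and at the critical point k_a D_c = k_1 L, so D_c = (0.282/1.69) × 37.43 = 6.245 mg/L.
Minimum DO = C_s − D_c = 7.76 − 6.245 = 1.515 mg/L.
x_c = v t_c = 0.953 m/s × 1.104 d × 86400 s/d = 90920 m ≈ 90.9 km.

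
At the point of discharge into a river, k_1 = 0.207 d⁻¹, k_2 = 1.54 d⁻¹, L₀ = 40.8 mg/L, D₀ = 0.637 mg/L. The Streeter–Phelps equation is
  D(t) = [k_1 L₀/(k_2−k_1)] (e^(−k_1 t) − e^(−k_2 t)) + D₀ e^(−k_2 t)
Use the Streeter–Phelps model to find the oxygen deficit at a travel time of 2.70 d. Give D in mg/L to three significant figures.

k_1 L₀/(k_2−k_1) = 0.207×40.8/(1.54−0.207) = 8.446/1.333 = 6.336 mg/L.
e^(−k_1 t) = e^(−0.207×2.700) = 0.5718; e^(−k_2 t) = e^(−1.54×2.700) = 0.01564.
D = 6.336 × (0.5718 − 0.01564) + 0.637 × 0.01564 = 3.524 + 0.009962 = 3.534 mg/L.

D ≈ 3.53 mg/L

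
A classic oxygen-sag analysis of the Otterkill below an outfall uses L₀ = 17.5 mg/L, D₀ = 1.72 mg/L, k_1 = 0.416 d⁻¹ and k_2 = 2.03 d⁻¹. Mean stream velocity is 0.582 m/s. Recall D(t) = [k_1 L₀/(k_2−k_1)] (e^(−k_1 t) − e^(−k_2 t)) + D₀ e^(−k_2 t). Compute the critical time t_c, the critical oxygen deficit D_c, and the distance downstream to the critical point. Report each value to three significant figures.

t_c ≈ 0.685 d; D_c ≈ 2.70 mg/L; x_c ≈ 34.4 km

At the critical point dD/dt = 0, so k_1 L₀ e^(−k_1 t) = k_2 D. Substituting D(t) from the Streeter–Phelps equation and solving for t gives
t_c = ln[(k_2/k_1)(1 − D₀(k_2−k_1)/(k_1 L₀))] / (k_2−k_1).
Here k_2−k_1 = 1.614 d⁻¹ and 1 − D₀(k_2−k_1)/(k_1 L₀) = 1 − 1.72×1.614/(0.416×17.5) = 0.6187, so
t_c = ln(4.880 × 0.6187) / 1.614 = 1.105 / 1.614 = 0.6846 d.
L(t_c) = L₀ e^(−k_1 t_c) = 17.5 × 0.7522 = 13.16 mg/L, and at the critical point k_2 D_c = k_1 L, so D_c = (0.416/2.03) × 13.16 = 2.697 mg/L.
x_c = v t_c = 0.582 m/s × 0.6846 d × 86400 s/d = 34420 m ≈ 34.4 km.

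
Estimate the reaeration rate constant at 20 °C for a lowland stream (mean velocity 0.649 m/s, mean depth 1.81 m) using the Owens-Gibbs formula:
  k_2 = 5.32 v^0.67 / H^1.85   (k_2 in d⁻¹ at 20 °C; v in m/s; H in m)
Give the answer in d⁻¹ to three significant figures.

k_2 = 5.32 × 0.649^0.67 / 1.81^1.85 = 5.32 × 0.7485 / 2.997 = 1.329 d⁻¹.

k_2 ≈ 1.33 d⁻¹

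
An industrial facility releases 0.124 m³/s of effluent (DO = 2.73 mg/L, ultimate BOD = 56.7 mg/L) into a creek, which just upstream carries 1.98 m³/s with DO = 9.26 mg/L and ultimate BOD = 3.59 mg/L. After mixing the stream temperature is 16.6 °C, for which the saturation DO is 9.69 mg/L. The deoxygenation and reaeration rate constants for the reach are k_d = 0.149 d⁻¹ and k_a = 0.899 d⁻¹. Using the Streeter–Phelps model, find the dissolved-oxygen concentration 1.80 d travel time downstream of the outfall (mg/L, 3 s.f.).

Mixed DO = (1.98×9.26 + 0.124×2.73)/(1.98+0.124) = 18.67/2.104 = 8.875 mg/L.
Mixed L₀ = (1.98×3.59 + 0.124×56.7)/(2.104) = 14.14/2.104 = 6.720 mg/L.
Initial deficit D₀ = C_s − DO₀ = 9.69 − 8.875 = 0.8148 mg/L.
D(1.80) = [0.149×6.720/(0.899−0.149)](e^(−0.149×1.80) − e^(−0.899×1.80)) + 0.8148 e^(−0.899×1.80)
= 1.335 × (0.7648 − 0.1983) + 0.8148 × 0.1983 = 0.9179 mg/L.
DO = 9.69 − 0.9179 = 8.772 mg/L.

DO ≈ 8.77 mg/L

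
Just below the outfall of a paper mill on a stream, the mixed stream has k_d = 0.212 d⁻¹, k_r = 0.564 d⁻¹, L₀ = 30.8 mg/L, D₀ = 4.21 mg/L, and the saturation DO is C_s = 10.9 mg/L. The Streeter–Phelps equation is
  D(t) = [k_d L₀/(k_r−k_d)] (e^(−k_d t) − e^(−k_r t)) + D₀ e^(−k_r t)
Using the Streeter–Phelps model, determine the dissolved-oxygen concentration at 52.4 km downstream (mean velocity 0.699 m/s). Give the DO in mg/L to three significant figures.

Travel time t = x/v = 52.4 km / (0.699 m/s) = 52400 m / 0.699 m/s = 74960 s = 0.8676 d.
k_d L₀/(k_r−k_d) = 0.212×30.8/(0.564−0.212) = 6.530/0.3520 = 18.55 mg/L.
e^(−k_d t) = e^(−0.212×0.8676) = 0.8320; e^(−k_r t) = e^(−0.564×0.8676) = 0.6130.
D = 18.55 × (0.8320 − 0.6130) + 4.21 × 0.6130 = 4.062 + 2.581 = 6.643 mg/L.
DO = C_s − D = 10.9 − 6.643 = 4.257 mg/L.

DO ≈ 4.26 mg/L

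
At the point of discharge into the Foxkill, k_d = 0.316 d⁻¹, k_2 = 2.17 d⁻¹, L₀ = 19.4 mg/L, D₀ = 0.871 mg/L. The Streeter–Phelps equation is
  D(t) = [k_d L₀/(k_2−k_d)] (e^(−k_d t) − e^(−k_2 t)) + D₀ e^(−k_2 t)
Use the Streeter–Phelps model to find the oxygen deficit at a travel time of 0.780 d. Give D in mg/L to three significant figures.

D ≈ 2.14 mg/L

k_d L₀/(k_2−k_d) = 0.316×19.4/(2.17−0.316) = 6.130/1.854 = 3.307 mg/L.
e^(−k_d t) = e^(−0.316×0.7800) = 0.7815; e^(−k_2 t) = e^(−2.17×0.7800) = 0.1840.
D = 3.307 × (0.7815 − 0.1840) + 0.871 × 0.1840 = 1.976 + 0.1603 = 2.136 mg/L.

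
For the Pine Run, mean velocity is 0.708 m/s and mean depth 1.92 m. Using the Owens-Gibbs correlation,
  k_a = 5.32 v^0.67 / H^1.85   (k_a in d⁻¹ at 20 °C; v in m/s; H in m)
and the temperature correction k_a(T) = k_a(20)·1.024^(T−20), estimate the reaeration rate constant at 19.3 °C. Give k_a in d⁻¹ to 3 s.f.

k_a ≈ 1.24 d⁻¹

k_a(20) = 5.32 × 0.708^0.67 / 1.92^1.85 = 5.32 × 0.7935 / 3.343 = 1.263 d⁻¹.
k_a(19.3) = 1.263 × 1.024^(19.3−20) = 1.263 × 0.9835 = 1.242 d⁻¹.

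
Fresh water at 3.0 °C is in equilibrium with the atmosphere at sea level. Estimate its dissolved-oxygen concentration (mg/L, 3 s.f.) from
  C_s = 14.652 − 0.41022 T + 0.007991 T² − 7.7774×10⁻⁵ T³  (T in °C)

C_s ≈ 13.5 mg/L

C_s = 14.652 − 0.41022×3.0 + 0.007991×3.0² − 7.7774×10⁻⁵×3.0³ = 13.49 mg/L.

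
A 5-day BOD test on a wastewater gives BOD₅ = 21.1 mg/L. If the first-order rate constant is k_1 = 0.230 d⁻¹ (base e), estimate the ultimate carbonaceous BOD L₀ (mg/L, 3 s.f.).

L₀ ≈ 30.9 mg/L

BOD₅ = L₀(1 − e^(−5k_1)) ⇒ L₀ = BOD₅ / (1 − e^(−5×0.230))
= 21.1 / (1 − 0.3166) = 21.1 / 0.6834 = 30.88 mg/L.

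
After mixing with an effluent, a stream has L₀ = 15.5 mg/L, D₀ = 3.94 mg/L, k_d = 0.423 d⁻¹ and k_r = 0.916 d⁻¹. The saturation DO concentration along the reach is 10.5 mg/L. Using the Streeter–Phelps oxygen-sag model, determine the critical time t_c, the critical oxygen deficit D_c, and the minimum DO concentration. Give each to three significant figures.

With k_r/k_d = 2.165 and 1 − D₀(k_r−k_d)/(k_d L₀) = 0.7037,
t_c = ln(2.165 × 0.7037) / (0.916 − 0.423) = ln(1.524) / 0.4930 = 0.4213/0.4930 = 0.8546 d.
L(t_c) = L₀ e^(−k_d t_c) = 15.5 × 0.6966 = 10.80 mg/L, and at the critical point k_r D_c = k_d L, so D_c = (0.423/0.916) × 10.80 = 4.986 mg/L.
Minimum DO = C_s − D_c = 10.5 − 4.986 = 5.514 mg/L.

t_c ≈ 0.855 d; D_c ≈ 4.99 mg/L; min DO ≈ 5.51 mg/L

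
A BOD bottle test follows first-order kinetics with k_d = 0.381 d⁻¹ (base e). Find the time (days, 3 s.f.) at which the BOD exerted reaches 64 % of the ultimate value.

t ≈ 2.68 d

y/L₀ = 1 − e^(−k_d t) = 0.64 ⇒ e^(−k_d t) = 0.360
t = −ln(0.360) / 0.381 = 1.022 / 0.381 = 2.681 d.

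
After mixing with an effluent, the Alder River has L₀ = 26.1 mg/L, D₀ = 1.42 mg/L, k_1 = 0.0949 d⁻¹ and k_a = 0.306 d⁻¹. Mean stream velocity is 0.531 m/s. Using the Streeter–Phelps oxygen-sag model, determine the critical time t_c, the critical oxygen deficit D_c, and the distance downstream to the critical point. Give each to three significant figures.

t_c ≈ 4.93 d; D_c ≈ 5.07 mg/L; x_c ≈ 226 km

t_c = [1/(k_a−k_1)] ln[(k_a/k_1)(1 − D₀(k_a−k_1)/(k_1 L₀))]
= [1/(0.306−0.0949)] ln[(0.306/0.0949)(1 − 1.42×0.2111/(0.0949×26.1))]
= (1/0.2111) ln[3.224 × 0.8790] = 4.737 × ln(2.834) = 4.737 × 1.042 = 4.935 d.
D_c = (k_1/k_a) L₀ e^(−k_1 t_c) = (0.0949/0.306) × 26.1 × e^(−0.0949×4.935) = 0.3101 × 26.1 × 0.6260 = 5.068 mg/L.
x_c = v t_c = 0.531 m/s × 4.935 d × 86400 s/d = 226400 m ≈ 226 km.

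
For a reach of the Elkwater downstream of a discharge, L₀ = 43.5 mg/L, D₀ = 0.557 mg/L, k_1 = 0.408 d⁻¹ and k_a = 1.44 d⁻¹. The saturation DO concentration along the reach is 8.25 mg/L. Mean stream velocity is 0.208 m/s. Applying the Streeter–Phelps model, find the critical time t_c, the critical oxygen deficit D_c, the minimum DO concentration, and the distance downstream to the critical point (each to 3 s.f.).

With k_a/k_1 = 3.529 and 1 − D₀(k_a−k_1)/(k_1 L₀) = 0.9676,
t_c = ln(3.529 × 0.9676) / (1.44 − 0.408) = ln(3.415) / 1.032 = 1.228/1.032 = 1.190 d.
L(t_c) = L₀ e^(−k_1 t_c) = 43.5 × 0.6153 = 26.77 mg/L, and at the critical point k_a D_c = k_1 L, so D_c = (0.408/1.44) × 26.77 = 7.584 mg/L.
Minimum DO = C_s − D_c = 8.25 − 7.584 = 0.6659 mg/L.
x_c = v t_c = 0.208 m/s × 1.190 d × 86400 s/d = 21390 m ≈ 21.4 km.

t_c ≈ 1.19 d; D_c ≈ 7.58 mg/L; min DO ≈ 0.666 mg/L; x_c ≈ 21.4 km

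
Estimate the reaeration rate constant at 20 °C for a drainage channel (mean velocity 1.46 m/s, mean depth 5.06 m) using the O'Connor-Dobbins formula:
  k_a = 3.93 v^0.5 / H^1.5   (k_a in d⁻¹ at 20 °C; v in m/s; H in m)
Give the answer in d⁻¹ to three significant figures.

k_a = 3.93 × 1.46^0.5 / 5.06^1.5 = 3.93 × 1.208 / 11.38 = 0.4172 d⁻¹.

k_a ≈ 0.417 d⁻¹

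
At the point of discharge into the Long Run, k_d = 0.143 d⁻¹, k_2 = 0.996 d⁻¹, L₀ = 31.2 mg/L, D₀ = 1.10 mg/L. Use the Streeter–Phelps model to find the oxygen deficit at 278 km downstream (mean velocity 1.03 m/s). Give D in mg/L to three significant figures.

D ≈ 3.16 mg/L

Travel time t = x/v = 278 km / (1.03 m/s) = 278000 m / 1.03 m/s = 269900 s = 3.124 d.
k_d L₀/(k_2−k_d) = 0.143×31.2/(0.996−0.143) = 4.462/0.8530 = 5.230 mg/L.
e^(−k_d t) = e^(−0.143×3.124) = 0.6397; e^(−k_2 t) = e^(−0.996×3.124) = 0.04454.
D = 5.230 × (0.6397 − 0.04454) + 1.10 × 0.04454 = 3.113 + 0.04899 = 3.162 mg/L.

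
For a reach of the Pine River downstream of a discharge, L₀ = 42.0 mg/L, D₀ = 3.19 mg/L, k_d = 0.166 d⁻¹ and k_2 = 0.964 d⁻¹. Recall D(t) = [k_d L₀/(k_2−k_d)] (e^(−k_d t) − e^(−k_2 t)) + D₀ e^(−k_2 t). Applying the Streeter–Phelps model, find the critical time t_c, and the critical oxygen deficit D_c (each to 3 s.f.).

t_c = [1/(k_2−k_d)] ln[(k_2/k_d)(1 − D₀(k_2−k_d)/(k_d L₀))]
= [1/(0.964−0.166)] ln[(0.964/0.166)(1 − 3.19×0.7980/(0.166×42.0))]
= (1/0.7980) ln[5.807 × 0.6349] = 1.253 × ln(3.687) = 1.253 × 1.305 = 1.635 d.
L(t_c) = L₀ e^(−k_d t_c) = 42.0 × 0.7623 = 32.02 mg/L, and at the critical point k_2 D_c = k_d L, so D_c = (0.166/0.964) × 32.02 = 5.513 mg/L.

t_c ≈ 1.64 d; D_c ≈ 5.51 mg/L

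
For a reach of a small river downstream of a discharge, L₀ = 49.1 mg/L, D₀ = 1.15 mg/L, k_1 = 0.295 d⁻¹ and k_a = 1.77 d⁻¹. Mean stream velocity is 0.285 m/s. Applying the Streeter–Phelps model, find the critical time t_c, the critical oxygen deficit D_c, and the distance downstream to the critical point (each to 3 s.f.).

At the critical point dD/dt = 0, so k_1 L₀ e^(−k_1 t) = k_a D. Substituting D(t) from the Streeter–Phelps equation and solving for t gives
t_c = ln[(k_a/k_1)(1 − D₀(k_a−k_1)/(k_1 L₀))] / (k_a−k_1).
Here k_a−k_1 = 1.475 d⁻¹ and 1 − D₀(k_a−k_1)/(k_1 L₀) = 1 − 1.15×1.475/(0.295×49.1) = 0.8829, so
t_c = ln(6.000 × 0.8829) / 1.475 = 1.667 / 1.475 = 1.130 d.
L(t_c) = L₀ e^(−k_1 t_c) = 49.1 × 0.7165 = 35.18 mg/L, and at the critical point k_a D_c = k_1 L, so D_c = (0.295/1.77) × 35.18 = 5.863 mg/L.
x_c = v t_c = 0.285 m/s × 1.130 d × 86400 s/d = 27830 m ≈ 27.8 km.

t_c ≈ 1.13 d; D_c ≈ 5.86 mg/L; x_c ≈ 27.8 km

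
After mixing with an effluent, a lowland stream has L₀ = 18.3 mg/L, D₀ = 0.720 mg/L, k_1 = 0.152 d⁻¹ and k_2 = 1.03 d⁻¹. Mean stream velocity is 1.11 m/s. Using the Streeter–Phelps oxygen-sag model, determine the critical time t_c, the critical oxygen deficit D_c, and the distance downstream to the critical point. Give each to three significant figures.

With k_2/k_1 = 6.776 and 1 − D₀(k_2−k_1)/(k_1 L₀) = 0.7727,
t_c = ln(6.776 × 0.7727) / (1.03 − 0.152) = ln(5.236) / 0.8780 = 1.656/0.8780 = 1.886 d.
D_c = (k_1/k_2) L₀ e^(−k_1 t_c) = (0.152/1.03) × 18.3 × e^(−0.152×1.886) = 0.1476 × 18.3 × 0.7508 = 2.028 mg/L.
x_c = v t_c = 1.11 m/s × 1.886 d × 86400 s/d = 180800 m ≈ 181 km.

t_c ≈ 1.89 d; D_c ≈ 2.03 mg/L; x_c ≈ 181 km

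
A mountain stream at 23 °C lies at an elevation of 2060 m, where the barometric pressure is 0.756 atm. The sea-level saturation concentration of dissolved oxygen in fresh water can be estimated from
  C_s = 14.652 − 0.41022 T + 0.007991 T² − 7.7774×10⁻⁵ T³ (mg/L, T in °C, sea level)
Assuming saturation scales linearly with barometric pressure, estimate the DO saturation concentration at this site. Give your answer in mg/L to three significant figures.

C_s ≈ 6.42 mg/L

At sea level: C_s = 14.652 − 0.41022×23 + 0.007991×23² − 7.7774×10⁻⁵×23³ = 8.498 mg/L.
Pressure correction: C_s' = 8.498 × 0.756 = 6.424 mg/L.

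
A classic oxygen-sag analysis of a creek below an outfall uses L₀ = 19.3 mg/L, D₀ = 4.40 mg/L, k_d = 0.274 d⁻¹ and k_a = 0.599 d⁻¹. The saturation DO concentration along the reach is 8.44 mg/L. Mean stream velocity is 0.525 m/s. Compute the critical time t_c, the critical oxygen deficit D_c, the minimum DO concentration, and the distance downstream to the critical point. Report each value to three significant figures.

t_c ≈ 1.44 d; D_c ≈ 5.96 mg/L; min DO ≈ 2.48 mg/L; x_c ≈ 65.2 km

t_c = [1/(k_a−k_d)] ln[(k_a/k_d)(1 − D₀(k_a−k_d)/(k_d L₀))]
= [1/(0.599−0.274)] ln[(0.599/0.274)(1 − 4.40×0.3250/(0.274×19.3))]
= (1/0.3250) ln[2.186 × 0.7296] = 3.077 × ln(1.595) = 3.077 × 0.4669 = 1.436 d.
L(t_c) = L₀ e^(−k_d t_c) = 19.3 × 0.6746 = 13.02 mg/L, and at the critical point k_a D_c = k_d L, so D_c = (0.274/0.599) × 13.02 = 5.956 mg/L.
Minimum DO = C_s − D_c = 8.44 − 5.956 = 2.484 mg/L.
x_c = v t_c = 0.525 m/s × 1.436 d × 86400 s/d = 65160 m ≈ 65.2 km.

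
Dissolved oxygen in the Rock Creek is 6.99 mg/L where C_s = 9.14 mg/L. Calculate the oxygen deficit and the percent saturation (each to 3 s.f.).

D ≈ 2.15 mg/L; 76.5 % saturation

D = C_s − C = 9.14 − 6.99 = 2.15 mg/L.
% saturation = 6.99/9.14 × 100 = 76.5 %.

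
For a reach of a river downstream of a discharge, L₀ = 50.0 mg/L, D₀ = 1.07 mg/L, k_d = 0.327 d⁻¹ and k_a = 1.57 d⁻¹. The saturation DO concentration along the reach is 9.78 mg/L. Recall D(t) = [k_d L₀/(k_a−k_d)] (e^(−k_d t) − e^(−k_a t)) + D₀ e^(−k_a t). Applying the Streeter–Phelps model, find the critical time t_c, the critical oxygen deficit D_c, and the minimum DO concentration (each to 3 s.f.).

t_c ≈ 1.19 d; D_c ≈ 7.05 mg/L; min DO ≈ 2.73 mg/L

At the critical point dD/dt = 0, so k_d L₀ e^(−k_d t) = k_a D. Substituting D(t) from the Streeter–Phelps equation and solving for t gives
t_c = ln[(k_a/k_d)(1 − D₀(k_a−k_d)/(k_d L₀))] / (k_a−k_d).
Here k_a−k_d = 1.243 d⁻¹ and 1 − D₀(k_a−k_d)/(k_d L₀) = 1 − 1.07×1.243/(0.327×50.0) = 0.9187, so
t_c = ln(4.801 × 0.9187) / 1.243 = 1.484 / 1.243 = 1.194 d.
D_c = (k_d/k_a) L₀ e^(−k_d t_c) = (0.327/1.57) × 50.0 × e^(−0.327×1.194) = 0.2083 × 50.0 × 0.6768 = 7.048 mg/L.
Minimum DO = C_s − D_c = 9.78 − 7.048 = 2.732 mg/L.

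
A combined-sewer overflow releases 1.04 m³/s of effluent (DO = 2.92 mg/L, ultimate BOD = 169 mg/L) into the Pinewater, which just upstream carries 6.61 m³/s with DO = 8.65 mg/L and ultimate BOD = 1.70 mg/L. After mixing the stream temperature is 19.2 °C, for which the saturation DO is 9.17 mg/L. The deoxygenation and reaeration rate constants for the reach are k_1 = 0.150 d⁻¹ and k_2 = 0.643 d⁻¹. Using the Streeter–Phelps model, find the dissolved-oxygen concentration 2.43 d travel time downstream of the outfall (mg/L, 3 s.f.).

Mixed DO = (6.61×8.65 + 1.04×2.92)/(6.61+1.04) = 60.21/7.650 = 7.871 mg/L.
Mixed L₀ = (6.61×1.70 + 1.04×169)/(7.650) = 187.0/7.650 = 24.44 mg/L.
Initial deficit D₀ = C_s − DO₀ = 9.17 − 7.871 = 1.299 mg/L.
D(2.43) = [0.150×24.44/(0.643−0.150)](e^(−0.150×2.43) − e^(−0.643×2.43)) + 1.299 e^(−0.643×2.43)
= 7.437 × (0.6945 − 0.2096) + 1.299 × 0.2096 = 3.879 mg/L.
DO = 9.17 − 3.879 = 5.291 mg/L.

DO ≈ 5.29 mg/L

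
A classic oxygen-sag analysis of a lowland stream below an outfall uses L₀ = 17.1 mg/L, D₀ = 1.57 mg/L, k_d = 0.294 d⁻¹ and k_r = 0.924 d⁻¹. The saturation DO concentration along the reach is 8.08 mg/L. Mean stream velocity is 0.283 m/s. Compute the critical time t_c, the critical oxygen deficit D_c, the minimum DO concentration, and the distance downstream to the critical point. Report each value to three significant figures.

With k_r/k_d = 3.143 and 1 − D₀(k_r−k_d)/(k_d L₀) = 0.8033,
t_c = ln(3.143 × 0.8033) / (0.924 − 0.294) = ln(2.525) / 0.6300 = 0.9261/0.6300 = 1.470 d.
L(t_c) = L₀ e^(−k_d t_c) = 17.1 × 0.6491 = 11.10 mg/L, and at the critical point k_r D_c = k_d L, so D_c = (0.294/0.924) × 11.10 = 3.532 mg/L.
Minimum DO = C_s − D_c = 8.08 − 3.532 = 4.548 mg/L.
x_c = v t_c = 0.283 m/s × 1.470 d × 86400 s/d = 35940 m ≈ 35.9 km.

t_c ≈ 1.47 d; D_c ≈ 3.53 mg/L; min DO ≈ 4.55 mg/L; x_c ≈ 35.9 km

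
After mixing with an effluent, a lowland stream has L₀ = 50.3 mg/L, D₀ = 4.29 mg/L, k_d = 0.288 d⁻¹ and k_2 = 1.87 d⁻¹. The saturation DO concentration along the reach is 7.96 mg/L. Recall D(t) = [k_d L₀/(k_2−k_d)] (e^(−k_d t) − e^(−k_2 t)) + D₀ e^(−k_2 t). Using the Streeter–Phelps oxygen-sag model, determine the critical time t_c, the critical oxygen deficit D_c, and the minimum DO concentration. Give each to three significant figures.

With k_2/k_d = 6.493 and 1 − D₀(k_2−k_d)/(k_d L₀) = 0.5315,
t_c = ln(6.493 × 0.5315) / (1.87 − 0.288) = ln(3.451) / 1.582 = 1.239/1.582 = 0.7830 d.
L(t_c) = L₀ e^(−k_d t_c) = 50.3 × 0.7981 = 40.15 mg/L, and at the critical point k_2 D_c = k_d L, so D_c = (0.288/1.87) × 40.15 = 6.183 mg/L.
Minimum DO = C_s − D_c = 7.96 − 6.183 = 1.777 mg/L.

t_c ≈ 0.783 d; D_c ≈ 6.18 mg/L; min DO ≈ 1.78 mg/L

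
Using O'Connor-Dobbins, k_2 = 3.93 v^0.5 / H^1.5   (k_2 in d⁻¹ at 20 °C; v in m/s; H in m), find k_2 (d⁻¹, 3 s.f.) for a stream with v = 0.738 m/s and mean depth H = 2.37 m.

k_2 ≈ 0.925 d⁻¹

k_2 = 3.93 × 0.738^0.5 / 2.37^1.5 = 3.93 × 0.8591 / 3.649 = 0.9253 d⁻¹.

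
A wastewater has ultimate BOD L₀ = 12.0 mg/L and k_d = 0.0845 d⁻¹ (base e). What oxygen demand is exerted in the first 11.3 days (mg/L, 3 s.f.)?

y_t = L₀(1 − e^(−k_d t)) = 12.0 × (1 − e^(−0.0845×11.3))
= 12.0 × (1 − 0.3849) = 12.0 × 0.6151 = 7.382 mg/L.

y ≈ 7.38 mg/L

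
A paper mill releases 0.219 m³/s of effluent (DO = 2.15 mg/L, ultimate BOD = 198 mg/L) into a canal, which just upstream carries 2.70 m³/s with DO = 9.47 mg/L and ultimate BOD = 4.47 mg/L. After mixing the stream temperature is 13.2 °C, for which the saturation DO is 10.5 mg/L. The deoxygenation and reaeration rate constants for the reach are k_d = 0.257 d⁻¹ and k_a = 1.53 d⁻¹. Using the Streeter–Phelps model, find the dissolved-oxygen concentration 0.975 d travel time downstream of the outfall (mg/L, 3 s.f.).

Mixed DO = (2.70×9.47 + 0.219×2.15)/(2.70+0.219) = 26.04/2.919 = 8.921 mg/L.
Mixed L₀ = (2.70×4.47 + 0.219×198)/(2.919) = 55.43/2.919 = 18.99 mg/L.
Initial deficit D₀ = C_s − DO₀ = 10.5 − 8.921 = 1.579 mg/L.
D(0.975) = [0.257×18.99/(1.53−0.257)](e^(−0.257×0.975) − e^(−1.53×0.975)) + 1.579 e^(−1.53×0.975)
= 3.834 × (0.7784 − 0.2250) + 1.579 × 0.2250 = 2.477 mg/L.
DO = 10.5 − 2.477 = 8.023 mg/L.

DO ≈ 8.02 mg/L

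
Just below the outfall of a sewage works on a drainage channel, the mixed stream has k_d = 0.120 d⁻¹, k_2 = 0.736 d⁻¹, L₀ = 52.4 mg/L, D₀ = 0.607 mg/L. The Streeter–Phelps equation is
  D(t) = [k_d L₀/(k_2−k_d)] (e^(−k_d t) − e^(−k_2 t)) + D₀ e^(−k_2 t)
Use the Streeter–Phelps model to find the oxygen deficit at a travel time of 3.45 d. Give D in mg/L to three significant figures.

D ≈ 5.99 mg/L

k_d L₀/(k_2−k_d) = 0.120×52.4/(0.736−0.120) = 6.288/0.6160 = 10.21 mg/L.
e^(−k_d t) = e^(−0.120×3.450) = 0.6610; e^(−k_2 t) = e^(−0.736×3.450) = 0.07893.
D = 10.21 × (0.6610 − 0.07893) + 0.607 × 0.07893 = 5.942 + 0.04791 = 5.990 mg/L.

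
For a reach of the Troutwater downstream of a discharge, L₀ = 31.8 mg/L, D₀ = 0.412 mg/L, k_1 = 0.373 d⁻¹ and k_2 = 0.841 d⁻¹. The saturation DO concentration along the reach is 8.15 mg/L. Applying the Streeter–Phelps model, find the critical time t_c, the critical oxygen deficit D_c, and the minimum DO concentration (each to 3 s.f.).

t_c ≈ 1.70 d; D_c ≈ 7.47 mg/L; min DO ≈ 0.675 mg/L

At the critical point dD/dt = 0, so k_1 L₀ e^(−k_1 t) = k_2 D. Substituting D(t) from the Streeter–Phelps equation and solving for t gives
t_c = ln[(k_2/k_1)(1 − D₀(k_2−k_1)/(k_1 L₀))] / (k_2−k_1).
Here k_2−k_1 = 0.4680 d⁻¹ and 1 − D₀(k_2−k_1)/(k_1 L₀) = 1 − 0.412×0.4680/(0.373×31.8) = 0.9837, so
t_c = ln(2.255 × 0.9837) / 0.4680 = 0.7966 / 0.4680 = 1.702 d.
L(t_c) = L₀ e^(−k_1 t_c) = 31.8 × 0.5300 = 16.85 mg/L, and at the critical point k_2 D_c = k_1 L, so D_c = (0.373/0.841) × 16.85 = 7.475 mg/L.
Minimum DO = C_s − D_c = 8.15 − 7.475 = 0.6752 mg/L.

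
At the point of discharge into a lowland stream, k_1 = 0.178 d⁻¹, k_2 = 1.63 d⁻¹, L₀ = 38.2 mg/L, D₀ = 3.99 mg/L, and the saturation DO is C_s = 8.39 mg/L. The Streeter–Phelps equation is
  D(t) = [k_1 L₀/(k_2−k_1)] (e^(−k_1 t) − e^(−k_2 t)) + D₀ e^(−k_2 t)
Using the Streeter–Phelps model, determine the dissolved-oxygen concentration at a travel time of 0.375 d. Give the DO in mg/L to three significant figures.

DO ≈ 4.39 mg/L

k_1 L₀/(k_2−k_1) = 0.178×38.2/(1.63−0.178) = 6.800/1.452 = 4.683 mg/L.
e^(−k_1 t) = e^(−0.178×0.3750) = 0.9354; e^(−k_2 t) = e^(−1.63×0.3750) = 0.5427.
D = 4.683 × (0.9354 − 0.5427) + 3.99 × 0.5427 = 1.839 + 2.165 = 4.005 mg/L.
DO = C_s − D = 8.39 − 4.005 = 4.385 mg/L.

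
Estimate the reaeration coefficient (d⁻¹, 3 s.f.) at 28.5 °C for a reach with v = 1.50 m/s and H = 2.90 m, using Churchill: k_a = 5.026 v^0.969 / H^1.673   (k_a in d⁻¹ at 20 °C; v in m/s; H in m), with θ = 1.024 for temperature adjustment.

k_a(20) = 5.026 × 1.50^0.969 / 2.90^1.673 = 5.026 × 1.481 / 5.937 = 1.254 d⁻¹.
k_a(28.5) = 1.254 × 1.024^(28.5−20) = 1.254 × 1.223 = 1.534 d⁻¹.

k_a ≈ 1.53 d⁻¹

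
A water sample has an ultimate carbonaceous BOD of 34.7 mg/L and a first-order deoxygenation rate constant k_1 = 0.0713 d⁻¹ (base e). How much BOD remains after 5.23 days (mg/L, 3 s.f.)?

L ≈ 23.9 mg/L

L_t = L₀ e^(−k_1 t) = 34.7 × e^(−0.0713×5.23) = 34.7 × 0.6887 = 23.90 mg/L.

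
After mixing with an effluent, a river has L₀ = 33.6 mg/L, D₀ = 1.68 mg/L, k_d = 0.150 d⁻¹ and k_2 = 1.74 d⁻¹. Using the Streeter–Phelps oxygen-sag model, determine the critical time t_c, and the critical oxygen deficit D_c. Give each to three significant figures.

t_c ≈ 1.07 d; D_c ≈ 2.47 mg/L

With k_2/k_d = 11.60 and 1 − D₀(k_2−k_d)/(k_d L₀) = 0.4700,
t_c = ln(11.60 × 0.4700) / (1.74 − 0.150) = ln(5.452) / 1.590 = 1.696/1.590 = 1.067 d.
L(t_c) = L₀ e^(−k_d t_c) = 33.6 × 0.8521 = 28.63 mg/L, and at the critical point k_2 D_c = k_d L, so D_c = (0.150/1.74) × 28.63 = 2.468 mg/L.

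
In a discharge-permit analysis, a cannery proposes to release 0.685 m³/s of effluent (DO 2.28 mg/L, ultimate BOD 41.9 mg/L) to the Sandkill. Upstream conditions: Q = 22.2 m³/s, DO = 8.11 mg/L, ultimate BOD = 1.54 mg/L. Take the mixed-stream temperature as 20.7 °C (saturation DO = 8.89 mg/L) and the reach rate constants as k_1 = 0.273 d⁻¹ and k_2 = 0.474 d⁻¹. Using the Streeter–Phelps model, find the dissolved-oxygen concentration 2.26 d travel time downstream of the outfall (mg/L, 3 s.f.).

Mixed DO = (22.2×8.11 + 0.685×2.28)/(22.2+0.685) = 181.6/22.88 = 7.935 mg/L.
Mixed L₀ = (22.2×1.54 + 0.685×41.9)/(22.88) = 62.89/22.88 = 2.748 mg/L.
Initial deficit D₀ = C_s − DO₀ = 8.89 − 7.935 = 0.9545 mg/L.
D(2.26) = [0.273×2.748/(0.474−0.273)](e^(−0.273×2.26) − e^(−0.474×2.26)) + 0.9545 e^(−0.474×2.26)
= 3.732 × (0.5396 − 0.3426) + 0.9545 × 0.3426 = 1.062 mg/L.
DO = 8.89 − 1.062 = 7.828 mg/L.

DO ≈ 7.83 mg/L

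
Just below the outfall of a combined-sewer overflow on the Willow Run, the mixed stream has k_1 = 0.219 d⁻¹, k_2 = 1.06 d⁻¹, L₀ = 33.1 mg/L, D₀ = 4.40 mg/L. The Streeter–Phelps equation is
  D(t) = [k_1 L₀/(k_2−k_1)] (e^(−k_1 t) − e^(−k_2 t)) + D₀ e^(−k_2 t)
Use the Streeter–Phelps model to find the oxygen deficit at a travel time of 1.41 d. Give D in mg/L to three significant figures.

D ≈ 5.38 mg/L

k_1 L₀/(k_2−k_1) = 0.219×33.1/(1.06−0.219) = 7.249/0.8410 = 8.619 mg/L.
e^(−k_1 t) = e^(−0.219×1.410) = 0.7343; e^(−k_2 t) = e^(−1.06×1.410) = 0.2243.
D = 8.619 × (0.7343 − 0.2243) + 4.40 × 0.2243 = 4.396 + 0.9871 = 5.383 mg/L.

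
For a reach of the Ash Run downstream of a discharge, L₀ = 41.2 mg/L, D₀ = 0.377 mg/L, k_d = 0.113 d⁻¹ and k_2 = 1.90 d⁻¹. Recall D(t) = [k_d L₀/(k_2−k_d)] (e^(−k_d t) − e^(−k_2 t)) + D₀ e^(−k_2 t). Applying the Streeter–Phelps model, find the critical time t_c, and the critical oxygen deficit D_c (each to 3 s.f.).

At the critical point dD/dt = 0, so k_d L₀ e^(−k_d t) = k_2 D. Substituting D(t) from the Streeter–Phelps equation and solving for t gives
t_c = ln[(k_2/k_d)(1 − D₀(k_2−k_d)/(k_d L₀))] / (k_2−k_d).
Here k_2−k_d = 1.787 d⁻¹ and 1 − D₀(k_2−k_d)/(k_d L₀) = 1 − 0.377×1.787/(0.113×41.2) = 0.8553, so
t_c = ln(16.81 × 0.8553) / 1.787 = 2.666 / 1.787 = 1.492 d.
L(t_c) = L₀ e^(−k_d t_c) = 41.2 × 0.8449 = 34.81 mg/L, and at the critical point k_2 D_c = k_d L, so D_c = (0.113/1.90) × 34.81 = 2.070 mg/L.

t_c ≈ 1.49 d; D_c ≈ 2.07 mg/L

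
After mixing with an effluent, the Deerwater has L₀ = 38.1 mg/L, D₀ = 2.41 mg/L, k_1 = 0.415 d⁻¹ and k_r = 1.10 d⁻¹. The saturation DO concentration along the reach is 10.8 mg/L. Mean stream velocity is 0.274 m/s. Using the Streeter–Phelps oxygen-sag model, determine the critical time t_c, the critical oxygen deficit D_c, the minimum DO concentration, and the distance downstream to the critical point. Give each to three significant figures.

t_c ≈ 1.26 d; D_c ≈ 8.51 mg/L; min DO ≈ 2.29 mg/L; x_c ≈ 29.9 km

t_c = [1/(k_r−k_1)] ln[(k_r/k_1)(1 − D₀(k_r−k_1)/(k_1 L₀))]
= [1/(1.10−0.415)] ln[(1.10/0.415)(1 − 2.41×0.6850/(0.415×38.1))]
= (1/0.6850) ln[2.651 × 0.8956] = 1.460 × ln(2.374) = 1.460 × 0.8645 = 1.262 d.
L(t_c) = L₀ e^(−k_1 t_c) = 38.1 × 0.5923 = 22.57 mg/L, and at the critical point k_r D_c = k_1 L, so D_c = (0.415/1.10) × 22.57 = 8.514 mg/L.
Minimum DO = C_s − D_c = 10.8 − 8.514 = 2.286 mg/L.
x_c = v t_c = 0.274 m/s × 1.262 d × 86400 s/d = 29880 m ≈ 29.9 km.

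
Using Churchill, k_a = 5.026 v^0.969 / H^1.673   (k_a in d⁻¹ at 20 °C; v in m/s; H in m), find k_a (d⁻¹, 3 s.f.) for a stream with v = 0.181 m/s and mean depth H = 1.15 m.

k_a ≈ 0.759 d⁻¹

k_a = 5.026 × 0.181^0.969 / 1.15^1.673 = 5.026 × 0.1908 / 1.263 = 0.7592 d⁻¹.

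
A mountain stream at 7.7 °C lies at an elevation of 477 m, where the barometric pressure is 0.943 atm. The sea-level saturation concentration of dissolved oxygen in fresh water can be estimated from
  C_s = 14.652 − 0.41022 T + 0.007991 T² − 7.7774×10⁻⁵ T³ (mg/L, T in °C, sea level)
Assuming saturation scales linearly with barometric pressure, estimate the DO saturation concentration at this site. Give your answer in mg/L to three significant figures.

C_s ≈ 11.3 mg/L

At sea level: C_s = 14.652 − 0.41022×7.7 + 0.007991×7.7² − 7.7774×10⁻⁵×7.7³ = 11.93 mg/L.
Pressure correction: C_s' = 11.93 × 0.943 = 11.25 mg/L.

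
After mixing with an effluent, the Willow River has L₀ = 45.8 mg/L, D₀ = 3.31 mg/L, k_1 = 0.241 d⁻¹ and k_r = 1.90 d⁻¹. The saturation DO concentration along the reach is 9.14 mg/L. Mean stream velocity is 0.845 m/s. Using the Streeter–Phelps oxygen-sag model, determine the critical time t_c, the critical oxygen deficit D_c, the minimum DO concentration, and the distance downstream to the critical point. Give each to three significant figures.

t_c ≈ 0.830 d; D_c ≈ 4.76 mg/L; min DO ≈ 4.38 mg/L; x_c ≈ 60.6 km

t_c = [1/(k_r−k_1)] ln[(k_r/k_1)(1 − D₀(k_r−k_1)/(k_1 L₀))]
= [1/(1.90−0.241)] ln[(1.90/0.241)(1 − 3.31×1.659/(0.241×45.8))]
= (1/1.659) ln[7.884 × 0.5025] = 0.6028 × ln(3.962) = 0.6028 × 1.377 = 0.8298 d.
L(t_c) = L₀ e^(−k_1 t_c) = 45.8 × 0.8187 = 37.50 mg/L, and at the critical point k_r D_c = k_1 L, so D_c = (0.241/1.90) × 37.50 = 4.756 mg/L.
Minimum DO = C_s − D_c = 9.14 − 4.756 = 4.384 mg/L.
x_c = v t_c = 0.845 m/s × 0.8298 d × 86400 s/d = 60580 m ≈ 60.6 km.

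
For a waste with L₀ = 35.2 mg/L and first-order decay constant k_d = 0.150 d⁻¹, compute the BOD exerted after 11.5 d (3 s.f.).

y_t = L₀(1 − e^(−k_d t)) = 35.2 × (1 − e^(−0.150×11.5))
= 35.2 × (1 − 0.1782) = 35.2 × 0.8218 = 28.93 mg/L.

y ≈ 28.9 mg/L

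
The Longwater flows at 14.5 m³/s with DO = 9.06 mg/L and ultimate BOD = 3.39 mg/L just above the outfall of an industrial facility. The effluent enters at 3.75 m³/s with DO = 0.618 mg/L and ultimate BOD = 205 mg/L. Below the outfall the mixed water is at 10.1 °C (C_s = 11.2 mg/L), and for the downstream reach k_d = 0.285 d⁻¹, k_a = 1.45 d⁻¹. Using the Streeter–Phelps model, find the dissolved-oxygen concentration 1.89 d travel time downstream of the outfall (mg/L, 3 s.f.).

Mixed DO = (14.5×9.06 + 3.75×0.618)/(14.5+3.75) = 133.7/18.25 = 7.325 mg/L.
Mixed L₀ = (14.5×3.39 + 3.75×205)/(18.25) = 817.9/18.25 = 44.82 mg/L.
Initial deficit D₀ = C_s − DO₀ = 11.2 − 7.325 = 3.875 mg/L.
D(1.89) = [0.285×44.82/(1.45−0.285)](e^(−0.285×1.89) − e^(−1.45×1.89)) + 3.875 e^(−1.45×1.89)
= 10.96 × (0.5835 − 0.06454) + 3.875 × 0.06454 = 5.940 mg/L.
DO = 11.2 − 5.940 = 5.260 mg/L.

DO ≈ 5.26 mg/L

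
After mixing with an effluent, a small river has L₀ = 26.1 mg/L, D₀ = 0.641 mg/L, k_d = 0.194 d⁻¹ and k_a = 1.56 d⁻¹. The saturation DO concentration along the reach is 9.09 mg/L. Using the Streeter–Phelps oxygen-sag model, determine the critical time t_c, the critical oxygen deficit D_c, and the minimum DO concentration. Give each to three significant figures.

t_c = [1/(k_a−k_d)] ln[(k_a/k_d)(1 − D₀(k_a−k_d)/(k_d L₀))]
= [1/(1.56−0.194)] ln[(1.56/0.194)(1 − 0.641×1.366/(0.194×26.1))]
= (1/1.366) ln[8.041 × 0.8271] = 0.7321 × ln(6.651) = 0.7321 × 1.895 = 1.387 d.
L(t_c) = L₀ e^(−k_d t_c) = 26.1 × 0.7641 = 19.94 mg/L, and at the critical point k_a D_c = k_d L, so D_c = (0.194/1.56) × 19.94 = 2.480 mg/L.
Minimum DO = C_s − D_c = 9.09 − 2.480 = 6.610 mg/L.

t_c ≈ 1.39 d; D_c ≈ 2.48 mg/L; min DO ≈ 6.61 mg/L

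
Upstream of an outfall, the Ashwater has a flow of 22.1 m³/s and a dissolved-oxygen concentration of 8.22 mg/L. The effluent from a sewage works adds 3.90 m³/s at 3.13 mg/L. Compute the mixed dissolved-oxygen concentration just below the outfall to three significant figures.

Flow-weighted mixing: C = (Q_r C_r + Q_w C_w)/(Q_r + Q_w)
= (22.1×8.22 + 3.90×3.13)/(22.1 + 3.90) = 193.9/26.00 = 7.457 mg/L.

7.46 mg/L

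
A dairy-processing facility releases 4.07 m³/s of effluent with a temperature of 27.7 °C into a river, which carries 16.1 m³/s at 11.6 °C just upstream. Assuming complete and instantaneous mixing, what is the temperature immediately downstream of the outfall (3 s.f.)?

14.8 °C

Flow-weighted mixing: C = (Q_r C_r + Q_w C_w)/(Q_r + Q_w)
= (16.1×11.6 + 4.07×27.7)/(16.1 + 4.07) = 299.5/20.17 = 14.85 °C.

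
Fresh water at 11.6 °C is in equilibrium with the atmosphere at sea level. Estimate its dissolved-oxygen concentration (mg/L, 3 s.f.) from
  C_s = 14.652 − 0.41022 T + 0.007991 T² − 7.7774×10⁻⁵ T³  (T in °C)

C_s = 14.652 − 0.41022×11.6 + 0.007991×11.6² − 7.7774×10⁻⁵×11.6³ = 10.85 mg/L.

C_s ≈ 10.8 mg/L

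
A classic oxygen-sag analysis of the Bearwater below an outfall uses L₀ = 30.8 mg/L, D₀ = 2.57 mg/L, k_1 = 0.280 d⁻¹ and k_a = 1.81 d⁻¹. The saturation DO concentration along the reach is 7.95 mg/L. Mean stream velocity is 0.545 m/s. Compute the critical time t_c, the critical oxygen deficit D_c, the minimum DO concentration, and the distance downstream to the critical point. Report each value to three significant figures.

t_c = [1/(k_a−k_1)] ln[(k_a/k_1)(1 − D₀(k_a−k_1)/(k_1 L₀))]
= [1/(1.81−0.280)] ln[(1.81/0.280)(1 − 2.57×1.530/(0.280×30.8))]
= (1/1.530) ln[6.464 × 0.5441] = 0.6536 × ln(3.517) = 0.6536 × 1.258 = 0.8219 d.
L(t_c) = L₀ e^(−k_1 t_c) = 30.8 × 0.7944 = 24.47 mg/L, and at the critical point k_a D_c = k_1 L, so D_c = (0.280/1.81) × 24.47 = 3.785 mg/L.
Minimum DO = C_s − D_c = 7.95 − 3.785 = 4.165 mg/L.
x_c = v t_c = 0.545 m/s × 0.8219 d × 86400 s/d = 38700 m ≈ 38.7 km.

t_c ≈ 0.822 d; D_c ≈ 3.79 mg/L; min DO ≈ 4.16 mg/L; x_c ≈ 38.7 km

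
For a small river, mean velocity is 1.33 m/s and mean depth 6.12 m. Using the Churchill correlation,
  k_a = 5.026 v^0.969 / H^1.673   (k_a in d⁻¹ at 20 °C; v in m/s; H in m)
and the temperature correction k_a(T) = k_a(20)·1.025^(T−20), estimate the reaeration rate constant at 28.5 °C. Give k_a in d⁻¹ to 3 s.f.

k_a(20) = 5.026 × 1.33^0.969 / 6.12^1.673 = 5.026 × 1.318 / 20.71 = 0.3199 d⁻¹.
k_a(28.5) = 0.3199 × 1.025^(28.5−20) = 0.3199 × 1.234 = 0.3946 d⁻¹.

k_a ≈ 0.395 d⁻¹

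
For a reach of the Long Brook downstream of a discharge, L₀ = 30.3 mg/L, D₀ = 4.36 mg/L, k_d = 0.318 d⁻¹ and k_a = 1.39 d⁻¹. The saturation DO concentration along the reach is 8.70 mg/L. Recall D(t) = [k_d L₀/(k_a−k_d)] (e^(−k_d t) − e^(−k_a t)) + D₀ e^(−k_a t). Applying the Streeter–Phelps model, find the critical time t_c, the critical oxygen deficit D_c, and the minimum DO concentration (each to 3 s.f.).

t_c ≈ 0.757 d; D_c ≈ 5.45 mg/L; min DO ≈ 3.25 mg/L

t_c = [1/(k_a−k_d)] ln[(k_a/k_d)(1 − D₀(k_a−k_d)/(k_d L₀))]
= [1/(1.39−0.318)] ln[(1.39/0.318)(1 − 4.36×1.072/(0.318×30.3))]
= (1/1.072) ln[4.371 × 0.5149] = 0.9328 × ln(2.251) = 0.9328 × 0.8113 = 0.7568 d.
D_c = (k_d/k_a) L₀ e^(−k_d t_c) = (0.318/1.39) × 30.3 × e^(−0.318×0.7568) = 0.2288 × 30.3 × 0.7861 = 5.449 mg/L.
Minimum DO = C_s − D_c = 8.70 − 5.449 = 3.251 mg/L.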